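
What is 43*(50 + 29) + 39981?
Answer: 43378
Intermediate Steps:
43*(50 + 29) + 39981 = 43*79 + 39981 = 3397 + 39981 = 43378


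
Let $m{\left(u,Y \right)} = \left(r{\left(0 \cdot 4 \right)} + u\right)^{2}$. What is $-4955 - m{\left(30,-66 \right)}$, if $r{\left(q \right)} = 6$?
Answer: $-6251$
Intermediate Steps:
$m{\left(u,Y \right)} = \left(6 + u\right)^{2}$
$-4955 - m{\left(30,-66 \right)} = -4955 - \left(6 + 30\right)^{2} = -4955 - 36^{2} = -4955 - 1296 = -6251$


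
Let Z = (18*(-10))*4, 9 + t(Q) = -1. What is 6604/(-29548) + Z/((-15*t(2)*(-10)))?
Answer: 47369/184675 ≈ 0.25650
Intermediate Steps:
t(Q) = -10 (t(Q) = -9 - 1 = -10)
Z = -720 (Z = -180*4 = -720)
6604/(-29548) + Z/((-15*t(2)*(-10))) = 6604/(-29548) - 720/(-15*(-10)*(-10)) = 6604*(-1/29548) - 720/(150*(-10)) = -1651/7387 - 720/(-1500) = -1651/7387 - 720*(-1/1500) = -1651/7387 + 12/25 = 47369/184675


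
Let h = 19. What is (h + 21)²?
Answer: 1600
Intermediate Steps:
(h + 21)² = (19 + 21)² = 40² = 1600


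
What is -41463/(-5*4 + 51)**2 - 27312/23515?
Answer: -1001249277/22597915 ≈ -44.307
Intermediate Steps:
-41463/(-5*4 + 51)**2 - 27312/23515 = -41463/(-20 + 51)**2 - 27312*1/23515 = -41463/(31**2) - 27312/23515 = -41463/961 - 27312/23515 = -1001249277/22597915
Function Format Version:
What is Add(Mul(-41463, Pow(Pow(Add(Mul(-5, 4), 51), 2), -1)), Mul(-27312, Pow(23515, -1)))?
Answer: Rational(-1001249277, 22597915) ≈ -44.307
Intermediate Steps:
Add(Mul(-41463, Pow(Pow(Add(Mul(-5, 4), 51), 2), -1)), Mul(-27312, Pow(23515, -1))) = Add(Mul(-41463, Pow(Pow(Add(-20, 51), 2), -1)), Mul(-27312, Rational(1, 23515))) = Add(Mul(-41463, Pow(Pow(31, 2), -1)), Rational(-27312, 23515)) = Add(Mul(-41463, Pow(961, -1)), Rational(-27312, 23515)) = Add(Mul(-41463, Rational(1, 961)), Rational(-27312, 23515)) = Add(Rational(-41463, 961), Rational(-27312, 23515)) = Rational(-1001249277, 22597915)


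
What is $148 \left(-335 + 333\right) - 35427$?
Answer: $-35723$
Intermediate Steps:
$148 \left(-335 + 333\right) - 35427 = 148 \left(-2\right) - 35427 = -296 - 35427 = -35723$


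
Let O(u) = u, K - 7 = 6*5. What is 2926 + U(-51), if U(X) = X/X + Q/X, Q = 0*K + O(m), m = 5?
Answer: 149272/51 ≈ 2926.9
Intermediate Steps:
K = 37 (K = 7 + 6*5 = 7 + 30 = 37)
Q = 5 (Q = 0*37 + 5 = 0 + 5 = 5)
U(X) = 1 + 5/X (U(X) = X/X + 5/X = 1 + 5/X)
2926 + U(-51) = 2926 + (5 - 51)/(-51) = 2926 - 1/51*(-46) = 2926 + 46/51 = 149272/51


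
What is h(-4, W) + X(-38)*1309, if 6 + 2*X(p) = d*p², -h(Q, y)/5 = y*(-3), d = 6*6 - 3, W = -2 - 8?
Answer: 31184157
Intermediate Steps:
W = -10
d = 33 (d = 36 - 3 = 33)
h(Q, y) = 15*y (h(Q, y) = -5*y*(-3) = -(-15)*y = 15*y)
X(p) = -3 + 33*p²/2 (X(p) = -3 + (33*p²)/2 = -3 + 33*p²/2)
h(-4, W) + X(-38)*1309 = 15*(-10) + (-3 + (33/2)*(-38)²)*1309 = -150 + (-3 + (33/2)*1444)*1309 = -150 + (-3 + 23826)*1309 = -150 + 23823*1309 = -150 + 31184307 = 31184157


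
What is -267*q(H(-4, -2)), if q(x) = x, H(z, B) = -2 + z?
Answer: 1602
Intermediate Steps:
-267*q(H(-4, -2)) = -267*(-2 - 4) = -267*(-6) = 1602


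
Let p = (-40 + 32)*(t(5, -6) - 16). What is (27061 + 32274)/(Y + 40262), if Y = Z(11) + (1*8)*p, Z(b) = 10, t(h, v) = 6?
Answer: 59335/40912 ≈ 1.4503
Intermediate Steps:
p = 80 (p = (-40 + 32)*(6 - 16) = -8*(-10) = 80)
Y = 650 (Y = 10 + (1*8)*80 = 10 + 8*80 = 10 + 640 = 650)
(27061 + 32274)/(Y + 40262) = (27061 + 32274)/(650 + 40262) = 59335/40912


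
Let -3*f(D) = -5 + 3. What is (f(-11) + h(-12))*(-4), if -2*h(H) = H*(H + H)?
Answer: 1720/3 ≈ 573.33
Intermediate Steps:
h(H) = -H**2 (h(H) = -H*(H + H)/2 = -H*2*H/2 = -H**2)
f(D) = 2/3 (f(D) = -(-5 + 3)/3 = -1/3*(-2) = 2/3)
(f(-11) + h(-12))*(-4) = (2/3 - 1*(-12)**2)*(-4) = (2/3 - 1*144)*(-4) = (2/3 - 144)*(-4) = -430/3*(-4) = 1720/3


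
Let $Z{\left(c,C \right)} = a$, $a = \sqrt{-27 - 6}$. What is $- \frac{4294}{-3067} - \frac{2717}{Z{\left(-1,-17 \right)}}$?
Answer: $\frac{4294}{3067} + \frac{247 i \sqrt{33}}{3} \approx 1.4001 + 472.97 i$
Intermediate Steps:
$a = i \sqrt{33}$ ($a = \sqrt{-33} = i \sqrt{33} \approx 5.7446 i$)
$Z{\left(c,C \right)} = i \sqrt{33}$
$- \frac{4294}{-3067} - \frac{2717}{Z{\left(-1,-17 \right)}} = - \frac{4294}{-3067} - \frac{2717}{i \sqrt{33}} = \left(-4294\right) \left(- \frac{1}{3067}\right) - 2717 \left(- \frac{i \sqrt{33}}{33}\right) = \frac{4294}{3067} + \frac{247 i \sqrt{33}}{3}$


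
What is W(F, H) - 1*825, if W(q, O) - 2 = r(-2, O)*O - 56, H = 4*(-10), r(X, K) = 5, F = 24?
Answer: -1079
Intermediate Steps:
H = -40
W(q, O) = -54 + 5*O (W(q, O) = 2 + (5*O - 56) = 2 + (-56 + 5*O) = -54 + 5*O)
W(F, H) - 1*825 = (-54 + 5*(-40)) - 1*825 = (-54 - 200) - 825 = -254 - 825 = -1079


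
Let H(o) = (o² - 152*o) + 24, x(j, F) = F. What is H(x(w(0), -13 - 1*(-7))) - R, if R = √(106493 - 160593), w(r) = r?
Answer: 972 - 10*I*√541 ≈ 972.0 - 232.59*I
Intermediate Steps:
R = 10*I*√541 (R = √(-54100) = 10*I*√541 ≈ 232.59*I)
H(o) = 24 + o² - 152*o
H(x(w(0), -13 - 1*(-7))) - R = (24 + (-13 - 1*(-7))² - 152*(-13 - 1*(-7))) - 10*I*√541 = (24 + (-13 + 7)² - 152*(-13 + 7)) - 10*I*√541 = (24 + (-6)² - 152*(-6)) - 10*I*√541 = (24 + 36 + 912) - 10*I*√541 = 972 - 10*I*√541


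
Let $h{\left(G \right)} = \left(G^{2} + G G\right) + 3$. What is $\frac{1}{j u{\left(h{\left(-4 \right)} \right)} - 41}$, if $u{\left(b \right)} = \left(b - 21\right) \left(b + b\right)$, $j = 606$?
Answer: $\frac{1}{593839} \approx 1.684 \cdot 10^{-6}$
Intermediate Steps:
$h{\left(G \right)} = 3 + 2 G^{2}$ ($h{\left(G \right)} = \left(G^{2} + G^{2}\right) + 3 = 2 G^{2} + 3 = 3 + 2 G^{2}$)
$u{\left(b \right)} = 2 b \left(-21 + b\right)$ ($u{\left(b \right)} = \left(-21 + b\right) 2 b = 2 b \left(-21 + b\right)$)
$\frac{1}{j u{\left(h{\left(-4 \right)} \right)} - 41} = \frac{1}{606 \cdot 2 \left(3 + 2 \left(-4\right)^{2}\right) \left(-21 + \left(3 + 2 \left(-4\right)^{2}\right)\right) - 41} = \frac{1}{606 \cdot 2 \left(3 + 2 \cdot 16\right) \left(-21 + \left(3 + 2 \cdot 16\right)\right) - 41} = \frac{1}{606 \cdot 2 \left(3 + 32\right) \left(-21 + \left(3 + 32\right)\right) - 41} = \frac{1}{606 \cdot 2 \cdot 35 \left(-21 + 35\right) - 41} = \frac{1}{606 \cdot 2 \cdot 35 \cdot 14 - 41} = \frac{1}{606 \cdot 980 - 41} = \frac{1}{593880 - 41} = \frac{1}{593839}$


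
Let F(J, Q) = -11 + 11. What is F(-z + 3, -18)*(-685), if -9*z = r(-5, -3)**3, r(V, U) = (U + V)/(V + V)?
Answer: 0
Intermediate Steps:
r(V, U) = (U + V)/(2*V) (r(V, U) = (U + V)/((2*V)) = (U + V)*(1/(2*V)) = (U + V)/(2*V))
z = -64/1125 (z = -(-(-3 - 5)**3/1000)/9 = -((1/2)*(-1/5)*(-8))**3/9 = -(4/5)**3/9 = -1/9*64/125 = -64/1125 ≈ -0.056889)
F(J, Q) = 0
F(-z + 3, -18)*(-685) = 0*(-685) = 0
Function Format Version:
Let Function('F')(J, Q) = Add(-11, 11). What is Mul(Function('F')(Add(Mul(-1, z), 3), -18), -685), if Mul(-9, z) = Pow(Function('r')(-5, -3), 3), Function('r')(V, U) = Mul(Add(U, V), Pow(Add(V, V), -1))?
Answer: 0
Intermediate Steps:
Function('r')(V, U) = Mul(Rational(1, 2), Pow(V, -1), Add(U, V)) (Function('r')(V, U) = Mul(Add(U, V), Pow(Mul(2, V), -1)) = Mul(Add(U, V), Mul(Rational(1, 2), Pow(V, -1))) = Mul(Rational(1, 2), Pow(V, -1), Add(U, V)))
z = Rational(-64, 1125) (z = Mul(Rational(-1, 9), Pow(Mul(Rational(1, 2), Pow(-5, -1), Add(-3, -5)), 3)) = Mul(Rational(-1, 9), Pow(Mul(Rational(1, 2), Rational(-1, 5), -8), 3)) = Mul(Rational(-1, 9), Pow(Rational(4, 5), 3)) = Mul(Rational(-1, 9), Rational(64, 125)) = Rational(-64, 1125) ≈ -0.056889)
Function('F')(J, Q) = 0
Mul(Function('F')(Add(Mul(-1, z), 3), -18), -685) = Mul(0, -685) = 0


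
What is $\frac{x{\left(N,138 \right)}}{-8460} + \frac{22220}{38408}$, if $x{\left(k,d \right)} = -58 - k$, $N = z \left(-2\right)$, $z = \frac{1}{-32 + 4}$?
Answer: $\frac{110956771}{189543480} \approx 0.58539$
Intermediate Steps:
$z = - \frac{1}{28}$ ($z = \frac{1}{-28} = - \frac{1}{28} \approx -0.035714$)
$N = \frac{1}{14}$ ($N = \left(- \frac{1}{28}\right) \left(-2\right) = \frac{1}{14} \approx 0.071429$)
$\frac{x{\left(N,138 \right)}}{-8460} + \frac{22220}{38408} = \frac{-58 - \frac{1}{14}}{-8460} + \frac{22220}{38408} = \left(-58 - \frac{1}{14}\right) \left(- \frac{1}{8460}\right) + 22220 \cdot \frac{1}{38408} = \left(- \frac{813}{14}\right) \left(- \frac{1}{8460}\right) + \frac{5555}{9602} = \frac{271}{39480} + \frac{5555}{9602} = \frac{110956771}{189543480}$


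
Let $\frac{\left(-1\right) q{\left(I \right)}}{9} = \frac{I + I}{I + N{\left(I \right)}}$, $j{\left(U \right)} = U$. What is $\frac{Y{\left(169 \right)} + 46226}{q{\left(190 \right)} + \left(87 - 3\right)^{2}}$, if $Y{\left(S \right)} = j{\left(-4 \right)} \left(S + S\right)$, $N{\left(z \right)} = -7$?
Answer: $\frac{456219}{71546} \approx 6.3766$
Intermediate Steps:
$q{\left(I \right)} = - \frac{18 I}{-7 + I}$ ($q{\left(I \right)} = - 9 \frac{I + I}{I - 7} = - 9 \frac{2 I}{-7 + I} = - \frac{18 I}{-7 + I}$)
$Y{\left(S \right)} = - 8 S$ ($Y{\left(S \right)} = - 4 \left(S + S\right) = - 4 \cdot 2 S = - 8 S$)
$\frac{Y{\left(169 \right)} + 46226}{q{\left(190 \right)} + \left(87 - 3\right)^{2}} = \frac{\left(-8\right) 169 + 46226}{\left(-18\right) 190 \frac{1}{-7 + 190} + \left(87 - 3\right)^{2}} = \frac{-1352 + 46226}{\left(-18\right) 190 \cdot \frac{1}{183} + 84^{2}} = \frac{44874}{\left(-18\right) 190 \cdot \frac{1}{183} + 7056} = \frac{44874}{- \frac{1140}{61} + 7056} = \frac{44874}{\frac{429276}{61}} = 44874 \cdot \frac{61}{429276} = \frac{456219}{71546}$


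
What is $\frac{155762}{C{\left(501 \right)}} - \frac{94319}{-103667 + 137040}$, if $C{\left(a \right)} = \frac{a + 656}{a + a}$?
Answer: $\frac{5208532589369}{38612561} \approx 1.3489 \cdot 10^{5}$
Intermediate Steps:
$C{\left(a \right)} = \frac{656 + a}{2 a}$
$\frac{155762}{C{\left(501 \right)}} - \frac{94319}{-103667 + 137040} = \frac{155762}{\frac{1}{2} \cdot \frac{1}{501} \left(656 + 501\right)} - \frac{94319}{-103667 + 137040} = \frac{155762}{\frac{1}{2} \cdot \frac{1}{501} \cdot 1157} - \frac{94319}{33373} = \frac{155762}{\frac{1157}{1002}} - \frac{94319}{33373} = 155762 \cdot \frac{1002}{1157} - \frac{94319}{33373} = \frac{156073524}{1157} - \frac{94319}{33373} = \frac{5208532589369}{38612561}$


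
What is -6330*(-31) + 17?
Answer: 196247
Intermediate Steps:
-6330*(-31) + 17 = -422*(-465) + 17 = 196230 + 17 = 196247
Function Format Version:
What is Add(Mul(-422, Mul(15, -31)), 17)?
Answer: 196247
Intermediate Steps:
Add(Mul(-422, Mul(15, -31)), 17) = Add(Mul(-422, -465), 17) = Add(196230, 17) = 196247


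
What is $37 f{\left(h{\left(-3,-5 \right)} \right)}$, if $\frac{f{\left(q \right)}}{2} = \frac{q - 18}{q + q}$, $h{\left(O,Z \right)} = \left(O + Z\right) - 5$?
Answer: $\frac{1147}{13} \approx 88.231$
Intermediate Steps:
$h{\left(O,Z \right)} = -5 + O + Z$
$f{\left(q \right)} = \frac{-18 + q}{q}$ ($f{\left(q \right)} = 2 \frac{q - 18}{q + q} = 2 \frac{-18 + q}{2 q} = \frac{-18 + q}{q}$)
$37 f{\left(h{\left(-3,-5 \right)} \right)} = 37 \frac{-18 - 13}{-5 - 3 - 5} = 37 \frac{-18 - 13}{-13} = 37 \left(\left(- \frac{1}{13}\right) \left(-31\right)\right) = 37 \cdot \frac{31}{13} = \frac{1147}{13}$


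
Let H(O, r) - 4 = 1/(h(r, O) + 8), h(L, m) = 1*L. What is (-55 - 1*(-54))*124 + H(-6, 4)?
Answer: -1439/12 ≈ -119.92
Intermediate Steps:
h(L, m) = L
H(O, r) = 4 + 1/(8 + r) (H(O, r) = 4 + 1/(r + 8) = 4 + 1/(8 + r))
(-55 - 1*(-54))*124 + H(-6, 4) = (-55 - 1*(-54))*124 + (33 + 4*4)/(8 + 4) = (-55 + 54)*124 + (33 + 16)/12 = -1*124 + (1/12)*49 = -124 + 49/12 = -1439/12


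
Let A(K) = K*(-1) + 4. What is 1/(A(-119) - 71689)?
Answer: -1/71566 ≈ -1.3973e-5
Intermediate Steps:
A(K) = 4 - K (A(K) = -K + 4 = 4 - K)
1/(A(-119) - 71689) = 1/((4 - 1*(-119)) - 71689) = 1/((4 + 119) - 71689) = 1/(123 - 71689) = 1/(-71566) = -1/71566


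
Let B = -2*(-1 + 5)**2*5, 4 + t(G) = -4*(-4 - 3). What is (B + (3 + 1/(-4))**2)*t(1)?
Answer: -7317/2 ≈ -3658.5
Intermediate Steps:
t(G) = 24 (t(G) = -4 - 4*(-4 - 3) = -4 - 4*(-7) = -4 + 28 = 24)
B = -160 (B = -2*4**2*5 = -2*16*5 = -32*5 = -160)
(B + (3 + 1/(-4))**2)*t(1) = (-160 + (3 + 1/(-4))**2)*24 = (-160 + (3 - 1/4)**2)*24 = (-160 + (11/4)**2)*24 = (-160 + 121/16)*24 = -2439/16*24 = -7317/2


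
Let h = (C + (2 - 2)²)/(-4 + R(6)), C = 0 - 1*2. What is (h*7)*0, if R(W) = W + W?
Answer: 0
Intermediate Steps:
C = -2 (C = 0 - 2 = -2)
R(W) = 2*W
h = -¼ (h = (-2 + (2 - 2)²)/(-4 + 2*6) = (-2 + 0²)/(-4 + 12) = (-2 + 0)/8 = -2*⅛ = -¼ ≈ -0.25000)
(h*7)*0 = -¼*7*0 = -7/4*0 = 0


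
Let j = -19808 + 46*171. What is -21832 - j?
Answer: -9890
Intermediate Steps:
j = -11942 (j = -19808 + 7866 = -11942)
-21832 - j = -21832 - 1*(-11942) = -21832 + 11942 = -9890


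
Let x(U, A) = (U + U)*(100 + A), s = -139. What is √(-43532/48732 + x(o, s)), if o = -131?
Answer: √1516479059013/12183 ≈ 101.08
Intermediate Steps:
x(U, A) = 2*U*(100 + A) (x(U, A) = (2*U)*(100 + A) = 2*U*(100 + A))
√(-43532/48732 + x(o, s)) = √(-43532/48732 + 2*(-131)*(100 - 139)) = √(-43532*1/48732 + 2*(-131)*(-39)) = √(-10883/12183 + 10218) = √(124475011/12183) = √1516479059013/12183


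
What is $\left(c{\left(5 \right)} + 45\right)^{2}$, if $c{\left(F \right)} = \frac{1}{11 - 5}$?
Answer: $\frac{73441}{36} \approx 2040.0$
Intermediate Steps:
$c{\left(F \right)} = \frac{1}{6}$ ($c{\left(F \right)} = \frac{1}{11 - 5} = \frac{1}{6}$)
$\left(c{\left(5 \right)} + 45\right)^{2} = \left(\frac{1}{6} + 45\right)^{2} = \left(\frac{271}{6}\right)^{2} = \frac{73441}{36}$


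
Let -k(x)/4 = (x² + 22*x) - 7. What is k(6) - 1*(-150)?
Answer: -494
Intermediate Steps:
k(x) = 28 - 88*x - 4*x² (k(x) = -4*((x² + 22*x) - 7) = -4*(-7 + x² + 22*x) = 28 - 88*x - 4*x²)
k(6) - 1*(-150) = (28 - 88*6 - 4*6²) - 1*(-150) = (28 - 528 - 4*36) + 150 = (28 - 528 - 144) + 150 = -644 + 150 = -494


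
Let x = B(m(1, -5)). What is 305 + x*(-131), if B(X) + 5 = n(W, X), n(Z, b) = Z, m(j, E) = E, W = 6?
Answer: 174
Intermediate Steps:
B(X) = 1 (B(X) = -5 + 6 = 1)
x = 1
305 + x*(-131) = 305 + 1*(-131) = 305 - 131 = 174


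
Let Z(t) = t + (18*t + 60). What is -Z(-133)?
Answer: 2467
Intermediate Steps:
Z(t) = 60 + 19*t (Z(t) = t + (60 + 18*t) = 60 + 19*t)
-Z(-133) = -(60 + 19*(-133)) = -(60 - 2527) = -1*(-2467) = 2467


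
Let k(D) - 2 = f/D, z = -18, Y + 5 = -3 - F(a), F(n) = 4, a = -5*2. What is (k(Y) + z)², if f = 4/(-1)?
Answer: 2209/9 ≈ 245.44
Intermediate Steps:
a = -10
f = -4 (f = 4*(-1) = -4)
Y = -12 (Y = -5 + (-3 - 1*4) = -5 + (-3 - 4) = -5 - 7 = -12)
k(D) = 2 - 4/D
(k(Y) + z)² = ((2 - 4/(-12)) - 18)² = ((2 - 4*(-1/12)) - 18)² = ((2 + ⅓) - 18)² = (7/3 - 18)² = (-47/3)² = 2209/9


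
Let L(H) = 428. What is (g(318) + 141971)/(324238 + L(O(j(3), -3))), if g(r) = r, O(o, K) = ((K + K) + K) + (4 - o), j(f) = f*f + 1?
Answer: 142289/324666 ≈ 0.43826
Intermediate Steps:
j(f) = 1 + f**2 (j(f) = f**2 + 1 = 1 + f**2)
O(o, K) = 4 - o + 3*K (O(o, K) = (2*K + K) + (4 - o) = 3*K + (4 - o) = 4 - o + 3*K)
(g(318) + 141971)/(324238 + L(O(j(3), -3))) = (318 + 141971)/(324238 + 428) = 142289/324666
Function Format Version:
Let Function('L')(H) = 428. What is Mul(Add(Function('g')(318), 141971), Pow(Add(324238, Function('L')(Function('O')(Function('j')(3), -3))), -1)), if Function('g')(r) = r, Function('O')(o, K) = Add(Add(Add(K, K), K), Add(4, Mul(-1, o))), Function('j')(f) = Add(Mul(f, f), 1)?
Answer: Rational(142289, 324666) ≈ 0.43826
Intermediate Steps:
Function('j')(f) = Add(1, Pow(f, 2)) (Function('j')(f) = Add(Pow(f, 2), 1) = Add(1, Pow(f, 2)))
Function('O')(o, K) = Add(4, Mul(-1, o), Mul(3, K)) (Function('O')(o, K) = Add(Add(Mul(2, K), K), Add(4, Mul(-1, o))) = Add(Mul(3, K), Add(4, Mul(-1, o))) = Add(4, Mul(-1, o), Mul(3, K)))
Mul(Add(Function('g')(318), 141971), Pow(Add(324238, Function('L')(Function('O')(Function('j')(3), -3))), -1)) = Mul(Add(318, 141971), Pow(Add(324238, 428), -1)) = Mul(142289, Pow(324666, -1)) = Mul(142289, Rational(1, 324666)) = Rational(142289, 324666)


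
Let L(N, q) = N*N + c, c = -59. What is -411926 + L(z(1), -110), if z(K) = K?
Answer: -411984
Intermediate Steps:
L(N, q) = -59 + N² (L(N, q) = N*N - 59 = N² - 59 = -59 + N²)
-411926 + L(z(1), -110) = -411926 + (-59 + 1²) = -411926 + (-59 + 1) = -411926 - 58 = -411984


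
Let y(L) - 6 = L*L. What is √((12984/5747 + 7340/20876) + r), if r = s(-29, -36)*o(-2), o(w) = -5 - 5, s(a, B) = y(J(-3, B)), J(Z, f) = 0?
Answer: I*√51628161760286027/29993593 ≈ 7.5756*I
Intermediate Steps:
y(L) = 6 + L² (y(L) = 6 + L*L = 6 + L²)
s(a, B) = 6 (s(a, B) = 6 + 0² = 6 + 0 = 6)
o(w) = -10
r = -60 (r = 6*(-10) = -60)
√((12984/5747 + 7340/20876) + r) = √((12984/5747 + 7340/20876) - 60) = √((12984*(1/5747) + 7340*(1/20876)) - 60) = √((12984/5747 + 1835/5219) - 60) = √(78309241/29993593 - 60) = √(-1721306339/29993593) = I*√51628161760286027/29993593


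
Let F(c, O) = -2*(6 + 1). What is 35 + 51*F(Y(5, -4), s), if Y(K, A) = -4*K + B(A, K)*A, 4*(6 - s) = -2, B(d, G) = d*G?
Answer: -679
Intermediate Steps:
B(d, G) = G*d
s = 13/2 (s = 6 - ¼*(-2) = 6 + ½ = 13/2 ≈ 6.5000)
Y(K, A) = -4*K + K*A² (Y(K, A) = -4*K + (K*A)*A = -4*K + (A*K)*A = -4*K + K*A²)
F(c, O) = -14 (F(c, O) = -2*7 = -14)
35 + 51*F(Y(5, -4), s) = 35 + 51*(-14) = 35 - 714 = -679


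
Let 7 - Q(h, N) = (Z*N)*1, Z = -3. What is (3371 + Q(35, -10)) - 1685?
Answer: 1663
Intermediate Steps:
Q(h, N) = 7 + 3*N (Q(h, N) = 7 - (-3*N) = 7 - (-3)*N = 7 + 3*N)
(3371 + Q(35, -10)) - 1685 = (3371 + (7 + 3*(-10))) - 1685 = (3371 + (7 - 30)) - 1685 = (3371 - 23) - 1685 = 3348 - 1685 = 1663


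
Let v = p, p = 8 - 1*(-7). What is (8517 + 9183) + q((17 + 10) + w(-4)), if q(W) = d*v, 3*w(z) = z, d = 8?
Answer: 17820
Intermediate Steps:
p = 15 (p = 8 + 7 = 15)
v = 15
w(z) = z/3
q(W) = 120 (q(W) = 8*15 = 120)
(8517 + 9183) + q((17 + 10) + w(-4)) = (8517 + 9183) + 120 = 17700 + 120 = 17820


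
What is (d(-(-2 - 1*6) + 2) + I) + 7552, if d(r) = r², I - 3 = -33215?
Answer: -25560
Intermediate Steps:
I = -33212 (I = 3 - 33215 = -33212)
(d(-(-2 - 1*6) + 2) + I) + 7552 = ((-(-2 - 1*6) + 2)² - 33212) + 7552 = ((-(-2 - 6) + 2)² - 33212) + 7552 = ((-1*(-8) + 2)² - 33212) + 7552 = ((8 + 2)² - 33212) + 7552 = (10² - 33212) + 7552 = (100 - 33212) + 7552 = -33112 + 7552 = -25560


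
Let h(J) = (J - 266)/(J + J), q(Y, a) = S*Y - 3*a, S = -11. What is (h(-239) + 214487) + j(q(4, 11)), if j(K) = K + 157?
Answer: 102563531/478 ≈ 2.1457e+5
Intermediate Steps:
q(Y, a) = -11*Y - 3*a
h(J) = (-266 + J)/(2*J) (h(J) = (-266 + J)/((2*J)) = (-266 + J)*(1/(2*J)) = (-266 + J)/(2*J))
j(K) = 157 + K
(h(-239) + 214487) + j(q(4, 11)) = ((½)*(-266 - 239)/(-239) + 214487) + (157 + (-11*4 - 3*11)) = ((½)*(-1/239)*(-505) + 214487) + (157 + (-44 - 33)) = (505/478 + 214487) + (157 - 77) = 102525291/478 + 80 = 102563531/478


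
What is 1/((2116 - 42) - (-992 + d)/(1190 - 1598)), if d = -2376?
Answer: 51/105353 ≈ 0.00048409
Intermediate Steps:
1/((2116 - 42) - (-992 + d)/(1190 - 1598)) = 1/((2116 - 42) - (-992 - 2376)/(1190 - 1598)) = 1/(2074 - (-3368)/(-408)) = 1/(2074 - (-3368)*(-1)/408) = 1/(2074 - 1*421/51) = 1/(2074 - 421/51) = 1/(105353/51) = 51/105353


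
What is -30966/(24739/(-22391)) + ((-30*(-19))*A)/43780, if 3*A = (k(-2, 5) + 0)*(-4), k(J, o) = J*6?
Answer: 10613815926/378697 ≈ 28027.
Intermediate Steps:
k(J, o) = 6*J
A = 16 (A = ((6*(-2) + 0)*(-4))/3 = ((-12 + 0)*(-4))/3 = (-12*(-4))/3 = (⅓)*48 = 16)
-30966/(24739/(-22391)) + ((-30*(-19))*A)/43780 = -30966/(24739/(-22391)) + (-30*(-19)*16)/43780 = -30966/(24739*(-1/22391)) + (570*16)*(1/43780) = -30966/(-24739/22391) + 9120*(1/43780) = -30966*(-22391/24739) + 456/2189 = 53335362/1903 + 456/2189 = 10613815926/378697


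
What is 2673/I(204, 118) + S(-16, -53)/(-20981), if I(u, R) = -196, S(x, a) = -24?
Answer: -56077509/4112276 ≈ -13.637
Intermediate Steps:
2673/I(204, 118) + S(-16, -53)/(-20981) = 2673/(-196) - 24/(-20981) = 2673*(-1/196) - 24*(-1/20981) = -2673/196 + 24/20981 = -56077509/4112276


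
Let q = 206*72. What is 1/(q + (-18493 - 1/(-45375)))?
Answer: -45375/166117874 ≈ -0.00027315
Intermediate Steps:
q = 14832
1/(q + (-18493 - 1/(-45375))) = 1/(14832 + (-18493 - 1/(-45375))) = 1/(14832 + (-18493 - 1*(-1/45375))) = 1/(14832 + (-18493 + 1/45375)) = 1/(14832 - 839119874/45375) = 1/(-166117874/45375) = -45375/166117874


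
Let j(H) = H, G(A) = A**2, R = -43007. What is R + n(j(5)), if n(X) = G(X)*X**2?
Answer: -42382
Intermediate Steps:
n(X) = X**4 (n(X) = X**2*X**2 = X**4)
R + n(j(5)) = -43007 + 5**4 = -43007 + 625 = -42382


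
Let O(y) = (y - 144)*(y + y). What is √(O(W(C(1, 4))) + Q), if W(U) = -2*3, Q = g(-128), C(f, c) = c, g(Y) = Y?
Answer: 2*√418 ≈ 40.890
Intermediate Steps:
Q = -128
W(U) = -6
O(y) = 2*y*(-144 + y) (O(y) = (-144 + y)*(2*y) = 2*y*(-144 + y))
√(O(W(C(1, 4))) + Q) = √(2*(-6)*(-144 - 6) - 128) = √(2*(-6)*(-150) - 128) = √(1800 - 128) = √1672 = 2*√418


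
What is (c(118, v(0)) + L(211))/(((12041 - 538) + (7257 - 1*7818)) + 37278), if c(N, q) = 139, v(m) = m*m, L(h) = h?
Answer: 35/4822 ≈ 0.0072584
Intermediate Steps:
v(m) = m²
(c(118, v(0)) + L(211))/(((12041 - 538) + (7257 - 1*7818)) + 37278) = (139 + 211)/(((12041 - 538) + (7257 - 1*7818)) + 37278) = 350/((11503 + (7257 - 7818)) + 37278) = 350/((11503 - 561) + 37278) = 350/(10942 + 37278) = 350/48220 = 350*(1/48220) = 35/4822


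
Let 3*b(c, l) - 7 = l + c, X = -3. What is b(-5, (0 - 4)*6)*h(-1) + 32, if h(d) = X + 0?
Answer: 54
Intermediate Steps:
b(c, l) = 7/3 + c/3 + l/3 (b(c, l) = 7/3 + (l + c)/3 = 7/3 + (c + l)/3 = 7/3 + (c/3 + l/3) = 7/3 + c/3 + l/3)
h(d) = -3 (h(d) = -3 + 0 = -3)
b(-5, (0 - 4)*6)*h(-1) + 32 = (7/3 + (⅓)*(-5) + ((0 - 4)*6)/3)*(-3) + 32 = (7/3 - 5/3 + (-4*6)/3)*(-3) + 32 = (7/3 - 5/3 + (⅓)*(-24))*(-3) + 32 = (7/3 - 5/3 - 8)*(-3) + 32 = -22/3*(-3) + 32 = 22 + 32 = 54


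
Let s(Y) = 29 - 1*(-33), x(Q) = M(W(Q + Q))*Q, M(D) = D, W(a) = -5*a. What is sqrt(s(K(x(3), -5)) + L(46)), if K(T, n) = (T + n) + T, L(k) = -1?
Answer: sqrt(61) ≈ 7.8102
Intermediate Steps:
x(Q) = -10*Q**2 (x(Q) = (-5*(Q + Q))*Q = (-10*Q)*Q = -10*Q**2)
K(T, n) = n + 2*T
s(Y) = 62 (s(Y) = 29 + 33 = 62)
sqrt(s(K(x(3), -5)) + L(46)) = sqrt(62 - 1) = sqrt(61)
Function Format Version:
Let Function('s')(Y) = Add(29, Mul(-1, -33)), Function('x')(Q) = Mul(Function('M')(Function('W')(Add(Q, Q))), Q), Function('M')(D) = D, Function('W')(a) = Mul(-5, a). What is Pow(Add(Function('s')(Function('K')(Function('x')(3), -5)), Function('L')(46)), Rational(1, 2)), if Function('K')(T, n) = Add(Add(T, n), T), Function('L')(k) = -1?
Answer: Pow(61, Rational(1, 2)) ≈ 7.8102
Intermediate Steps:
Function('x')(Q) = Mul(-10, Pow(Q, 2)) (Function('x')(Q) = Mul(Mul(-5, Add(Q, Q)), Q) = Mul(Mul(-5, Mul(2, Q)), Q) = Mul(Mul(-10, Q), Q) = Mul(-10, Pow(Q, 2)))
Function('K')(T, n) = Add(n, Mul(2, T))
Function('s')(Y) = 62 (Function('s')(Y) = Add(29, 33) = 62)
Pow(Add(Function('s')(Function('K')(Function('x')(3), -5)), Function('L')(46)), Rational(1, 2)) = Pow(Add(62, -1), Rational(1, 2)) = Pow(61, Rational(1, 2))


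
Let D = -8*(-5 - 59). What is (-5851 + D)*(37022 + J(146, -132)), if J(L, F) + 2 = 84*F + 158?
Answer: -139294510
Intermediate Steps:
D = 512 (D = -8*(-64) = 512)
J(L, F) = 156 + 84*F (J(L, F) = -2 + (84*F + 158) = -2 + (158 + 84*F) = 156 + 84*F)
(-5851 + D)*(37022 + J(146, -132)) = (-5851 + 512)*(37022 + (156 + 84*(-132))) = -5339*(37022 + (156 - 11088)) = -5339*(37022 - 10932) = -5339*26090 = -139294510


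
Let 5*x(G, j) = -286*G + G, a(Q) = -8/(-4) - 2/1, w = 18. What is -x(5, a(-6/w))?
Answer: 285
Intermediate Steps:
a(Q) = 0 (a(Q) = -8*(-¼) - 2*1 = 2 - 2 = 0)
x(G, j) = -57*G (x(G, j) = (-286*G + G)/5 = (-285*G)/5 = -57*G)
-x(5, a(-6/w)) = -(-57)*5 = -1*(-285) = 285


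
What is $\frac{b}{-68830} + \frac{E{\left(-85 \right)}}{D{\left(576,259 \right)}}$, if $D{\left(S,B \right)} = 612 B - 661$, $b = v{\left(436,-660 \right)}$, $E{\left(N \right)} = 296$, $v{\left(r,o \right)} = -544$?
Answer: $\frac{53121224}{5432304505} \approx 0.0097788$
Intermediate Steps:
$b = -544$
$D{\left(S,B \right)} = -661 + 612 B$
$\frac{b}{-68830} + \frac{E{\left(-85 \right)}}{D{\left(576,259 \right)}} = - \frac{544}{-68830} + \frac{296}{-661 + 612 \cdot 259} = \left(-544\right) \left(- \frac{1}{68830}\right) + \frac{296}{-661 + 158508} = \frac{272}{34415} + \frac{296}{157847} = \frac{53121224}{5432304505}$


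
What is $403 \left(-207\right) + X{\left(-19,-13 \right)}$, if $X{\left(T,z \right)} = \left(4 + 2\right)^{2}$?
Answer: $-83385$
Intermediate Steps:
$X{\left(T,z \right)} = 36$ ($X{\left(T,z \right)} = 6^{2} = 36$)
$403 \left(-207\right) + X{\left(-19,-13 \right)} = 403 \left(-207\right) + 36 = -83421 + 36 = -83385$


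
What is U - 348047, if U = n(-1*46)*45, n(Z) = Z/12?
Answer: -696439/2 ≈ -3.4822e+5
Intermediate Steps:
n(Z) = Z/12 (n(Z) = Z*(1/12) = Z/12)
U = -345/2 (U = ((-1*46)/12)*45 = ((1/12)*(-46))*45 = -23/6*45 = -345/2 ≈ -172.50)
U - 348047 = -345/2 - 348047 = -696439/2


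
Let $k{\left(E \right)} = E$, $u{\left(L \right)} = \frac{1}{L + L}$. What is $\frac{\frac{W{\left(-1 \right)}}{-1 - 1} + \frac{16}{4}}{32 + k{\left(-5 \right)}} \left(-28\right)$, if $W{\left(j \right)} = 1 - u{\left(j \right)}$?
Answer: $- \frac{91}{27} \approx -3.3704$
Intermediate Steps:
$u{\left(L \right)} = \frac{1}{2 L}$
$W{\left(j \right)} = 1 - \frac{1}{2 j}$
$\frac{\frac{W{\left(-1 \right)}}{-1 - 1} + \frac{16}{4}}{32 + k{\left(-5 \right)}} \left(-28\right) = \frac{\frac{\frac{1}{-1} \left(- \frac{1}{2} - 1\right)}{-1 - 1} + \frac{16}{4}}{32 - 5} \left(-28\right) = \frac{\frac{\left(-1\right) \left(- \frac{3}{2}\right)}{-2} + 16 \cdot \frac{1}{4}}{27} \left(-28\right) = \left(\frac{3}{2} \left(- \frac{1}{2}\right) + 4\right) \frac{1}{27} \left(-28\right) = \left(- \frac{3}{4} + 4\right) \frac{1}{27} \left(-28\right) = \frac{13}{4} \cdot \frac{1}{27} \left(-28\right) = \frac{13}{108} \left(-28\right) = - \frac{91}{27}$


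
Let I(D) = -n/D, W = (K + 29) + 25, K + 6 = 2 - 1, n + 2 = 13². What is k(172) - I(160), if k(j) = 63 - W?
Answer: 2407/160 ≈ 15.044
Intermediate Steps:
n = 167 (n = -2 + 13² = -2 + 169 = 167)
K = -5 (K = -6 + (2 - 1) = -6 + 1 = -5)
W = 49 (W = (-5 + 29) + 25 = 24 + 25 = 49)
k(j) = 14 (k(j) = 63 - 1*49 = 63 - 49 = 14)
I(D) = -167/D
k(172) - I(160) = 14 - (-167)/160 = 14 - 1*(-167/160) = 14 + 167/160 = 2407/160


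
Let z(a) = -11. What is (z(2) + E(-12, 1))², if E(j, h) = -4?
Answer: 225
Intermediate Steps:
(z(2) + E(-12, 1))² = (-11 - 4)² = (-15)² = 225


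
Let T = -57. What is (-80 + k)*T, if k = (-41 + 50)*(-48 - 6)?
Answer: 32262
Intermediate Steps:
k = -486 (k = 9*(-54) = -486)
(-80 + k)*T = (-80 - 486)*(-57) = -566*(-57) = 32262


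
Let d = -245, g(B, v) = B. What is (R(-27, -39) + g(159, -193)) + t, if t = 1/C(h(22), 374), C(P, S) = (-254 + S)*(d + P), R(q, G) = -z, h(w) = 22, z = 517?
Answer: -9580081/26760 ≈ -358.00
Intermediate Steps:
R(q, G) = -517 (R(q, G) = -1*517 = -517)
C(P, S) = (-254 + S)*(-245 + P)
t = -1/26760 (t = 1/(62230 - 254*22 - 245*374 + 22*374) = 1/(62230 - 5588 - 91630 + 8228) = 1/(-26760) = -1/26760 ≈ -3.7369e-5)
(R(-27, -39) + g(159, -193)) + t = (-517 + 159) - 1/26760 = -358 - 1/26760 = -9580081/26760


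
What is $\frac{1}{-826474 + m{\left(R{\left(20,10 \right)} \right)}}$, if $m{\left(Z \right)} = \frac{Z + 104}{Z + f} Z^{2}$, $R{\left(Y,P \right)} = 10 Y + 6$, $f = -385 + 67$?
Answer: $- \frac{14}{13215031} \approx -1.0594 \cdot 10^{-6}$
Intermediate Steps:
$f = -318$
$R{\left(Y,P \right)} = 6 + 10 Y$
$m{\left(Z \right)} = \frac{Z^{2} \left(104 + Z\right)}{-318 + Z}$ ($m{\left(Z \right)} = \frac{Z + 104}{Z - 318} Z^{2} = \frac{104 + Z}{-318 + Z} Z^{2} = \frac{Z^{2} \left(104 + Z\right)}{-318 + Z}$)
$\frac{1}{-826474 + m{\left(R{\left(20,10 \right)} \right)}} = \frac{1}{-826474 + \frac{\left(6 + 10 \cdot 20\right)^{2} \left(104 + \left(6 + 10 \cdot 20\right)\right)}{-318 + \left(6 + 10 \cdot 20\right)}} = \frac{1}{-826474 + \frac{\left(6 + 200\right)^{2} \left(104 + \left(6 + 200\right)\right)}{-318 + \left(6 + 200\right)}} = \frac{1}{-826474 + \frac{206^{2} \left(104 + 206\right)}{-318 + 206}} = \frac{1}{-826474 + 42436 \frac{1}{-112} \cdot 310} = \frac{1}{-826474 + 42436 \left(- \frac{1}{112}\right) 310} = \frac{1}{-826474 - \frac{1644395}{14}} = \frac{1}{- \frac{13215031}{14}} = - \frac{14}{13215031}$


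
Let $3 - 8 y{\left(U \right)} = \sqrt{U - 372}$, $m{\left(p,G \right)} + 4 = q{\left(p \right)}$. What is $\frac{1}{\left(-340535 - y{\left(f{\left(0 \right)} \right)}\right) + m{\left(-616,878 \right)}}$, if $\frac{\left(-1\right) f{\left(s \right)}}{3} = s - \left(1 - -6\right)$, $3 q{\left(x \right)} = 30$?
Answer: $- \frac{2724235}{927682041947} - \frac{3 i \sqrt{39}}{927682041947} \approx -2.9366 \cdot 10^{-6} - 2.0195 \cdot 10^{-11} i$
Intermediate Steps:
$q{\left(x \right)} = 10$ ($q{\left(x \right)} = \frac{1}{3} \cdot 30 = 10$)
$f{\left(s \right)} = 21 - 3 s$ ($f{\left(s \right)} = - 3 \left(s - \left(1 - -6\right)\right) = - 3 \left(s - \left(1 + 6\right)\right) = - 3 \left(s - 7\right) = - 3 \left(-7 + s\right) = 21 - 3 s$)
$m{\left(p,G \right)} = 6$ ($m{\left(p,G \right)} = -4 + 10 = 6$)
$y{\left(U \right)} = \frac{3}{8} - \frac{\sqrt{-372 + U}}{8}$ ($y{\left(U \right)} = \frac{3}{8} - \frac{\sqrt{U - 372}}{8} = \frac{3}{8} - \frac{\sqrt{-372 + U}}{8}$)
$\frac{1}{\left(-340535 - y{\left(f{\left(0 \right)} \right)}\right) + m{\left(-616,878 \right)}} = \frac{1}{\left(-340535 - \left(\frac{3}{8} - \frac{\sqrt{-372 + \left(21 - 0\right)}}{8}\right)\right) + 6} = \frac{1}{\left(-340535 - \left(\frac{3}{8} - \frac{\sqrt{-372 + \left(21 + 0\right)}}{8}\right)\right) + 6} = \frac{1}{\left(-340535 - \left(\frac{3}{8} - \frac{\sqrt{-372 + 21}}{8}\right)\right) + 6} = \frac{1}{\left(-340535 - \left(\frac{3}{8} - \frac{\sqrt{-351}}{8}\right)\right) + 6} = \frac{1}{\left(-340535 - \left(\frac{3}{8} - \frac{3 i \sqrt{39}}{8}\right)\right) + 6} = \frac{1}{\left(- \frac{2724283}{8} + \frac{3 i \sqrt{39}}{8}\right) + 6} = \frac{1}{- \frac{2724235}{8} + \frac{3 i \sqrt{39}}{8}}$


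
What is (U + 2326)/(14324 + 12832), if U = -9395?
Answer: -7069/27156 ≈ -0.26031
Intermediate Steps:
(U + 2326)/(14324 + 12832) = (-9395 + 2326)/(14324 + 12832) = -7069/27156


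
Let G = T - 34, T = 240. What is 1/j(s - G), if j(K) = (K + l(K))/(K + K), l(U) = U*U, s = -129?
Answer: -1/167 ≈ -0.0059880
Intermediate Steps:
G = 206 (G = 240 - 34 = 206)
l(U) = U²
j(K) = (K + K²)/(2*K) (j(K) = (K + K²)/(K + K) = (K + K²)/((2*K)) = (K + K²)*(1/(2*K)) = (K + K²)/(2*K))
1/j(s - G) = 1/(½ + (-129 - 1*206)/2) = 1/(½ + (-129 - 206)/2) = 1/(½ + (½)*(-335)) = 1/(½ - 335/2) = 1/(-167) = -1/167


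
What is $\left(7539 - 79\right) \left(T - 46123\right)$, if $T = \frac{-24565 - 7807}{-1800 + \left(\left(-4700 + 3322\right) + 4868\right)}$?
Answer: $- \frac{58173260532}{169} \approx -3.4422 \cdot 10^{8}$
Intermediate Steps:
$T = - \frac{16186}{845}$ ($T = - \frac{32372}{-1800 + \left(-1378 + 4868\right)} = - \frac{32372}{-1800 + 3490} = - \frac{32372}{1690} = \left(-32372\right) \frac{1}{1690} = - \frac{16186}{845} \approx -19.155$)
$\left(7539 - 79\right) \left(T - 46123\right) = \left(7539 - 79\right) \left(- \frac{16186}{845} - 46123\right) = 7460 \left(- \frac{38990121}{845}\right) = - \frac{58173260532}{169}$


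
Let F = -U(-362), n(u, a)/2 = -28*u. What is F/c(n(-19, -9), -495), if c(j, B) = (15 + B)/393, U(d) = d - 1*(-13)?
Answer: -45719/160 ≈ -285.74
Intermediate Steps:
n(u, a) = -56*u (n(u, a) = 2*(-28*u) = -56*u)
U(d) = 13 + d (U(d) = d + 13 = 13 + d)
c(j, B) = 5/131 + B/393 (c(j, B) = (15 + B)*(1/393) = 5/131 + B/393)
F = 349 (F = -(13 - 362) = -1*(-349) = 349)
F/c(n(-19, -9), -495) = 349/(5/131 + (1/393)*(-495)) = 349/(5/131 - 165/131) = 349/(-160/131) = 349*(-131/160) = -45719/160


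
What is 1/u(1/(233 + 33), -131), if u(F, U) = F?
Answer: 266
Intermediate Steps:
1/u(1/(233 + 33), -131) = 1/(1/(233 + 33)) = 1/(1/266) = 266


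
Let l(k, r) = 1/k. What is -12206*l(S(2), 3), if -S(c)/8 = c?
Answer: 6103/8 ≈ 762.88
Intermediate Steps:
S(c) = -8*c
-12206*l(S(2), 3) = -12206/((-8*2)) = -12206/(-16) = -12206*(-1/16) = 6103/8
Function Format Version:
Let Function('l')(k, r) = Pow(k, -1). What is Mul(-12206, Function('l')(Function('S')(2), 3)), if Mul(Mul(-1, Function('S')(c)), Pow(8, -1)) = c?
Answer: Rational(6103, 8) ≈ 762.88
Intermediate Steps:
Function('S')(c) = Mul(-8, c)
Mul(-12206, Function('l')(Function('S')(2), 3)) = Mul(-12206, Pow(Mul(-8, 2), -1)) = Mul(-12206, Pow(-16, -1)) = Mul(-12206, Rational(-1, 16)) = Rational(6103, 8)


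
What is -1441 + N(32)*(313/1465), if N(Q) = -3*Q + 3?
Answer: -2140174/1465 ≈ -1460.9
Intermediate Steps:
N(Q) = 3 - 3*Q
-1441 + N(32)*(313/1465) = -1441 + (3 - 3*32)*(313/1465) = -1441 + (3 - 96)*(313*(1/1465)) = -1441 - 93*313/1465 = -1441 - 29109/1465 = -2140174/1465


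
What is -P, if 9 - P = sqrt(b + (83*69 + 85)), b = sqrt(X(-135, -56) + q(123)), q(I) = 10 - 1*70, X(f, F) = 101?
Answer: -9 + sqrt(5812 + sqrt(41)) ≈ 67.278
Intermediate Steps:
q(I) = -60 (q(I) = 10 - 70 = -60)
b = sqrt(41) (b = sqrt(101 - 60) = sqrt(41) ≈ 6.4031)
P = 9 - sqrt(5812 + sqrt(41)) (P = 9 - sqrt(sqrt(41) + (83*69 + 85)) = 9 - sqrt(sqrt(41) + (5727 + 85)) = 9 - sqrt(sqrt(41) + 5812) = 9 - sqrt(5812 + sqrt(41)) ≈ -67.278)
-P = -(9 - sqrt(5812 + sqrt(41))) = -9 + sqrt(5812 + sqrt(41))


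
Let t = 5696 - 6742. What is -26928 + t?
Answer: -27974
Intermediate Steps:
t = -1046
-26928 + t = -26928 - 1046 = -27974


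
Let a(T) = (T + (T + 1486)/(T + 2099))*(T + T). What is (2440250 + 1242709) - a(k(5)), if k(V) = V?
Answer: 3874412813/1052 ≈ 3.6829e+6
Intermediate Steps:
a(T) = 2*T*(T + (1486 + T)/(2099 + T)) (a(T) = (T + (1486 + T)/(2099 + T))*(2*T) = 2*T*(T + (1486 + T)/(2099 + T)))
(2440250 + 1242709) - a(k(5)) = (2440250 + 1242709) - 2*5*(1486 + 5² + 2100*5)/(2099 + 5) = 3682959 - 2*5*(1486 + 25 + 10500)/2104 = 3682959 - 2*5*12011/2104 = 3682959 - 1*60055/1052 = 3682959 - 60055/1052 = 3874412813/1052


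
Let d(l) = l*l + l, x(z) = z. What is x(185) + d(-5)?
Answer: 205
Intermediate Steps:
d(l) = l + l**2 (d(l) = l**2 + l = l + l**2)
x(185) + d(-5) = 185 - 5*(1 - 5) = 185 - 5*(-4) = 185 + 20 = 205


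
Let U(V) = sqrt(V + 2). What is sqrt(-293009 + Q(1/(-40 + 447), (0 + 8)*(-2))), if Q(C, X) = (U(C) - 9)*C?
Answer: sqrt(-48536651504 + sqrt(331705))/407 ≈ 541.3*I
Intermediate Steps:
U(V) = sqrt(2 + V)
Q(C, X) = C*(-9 + sqrt(2 + C)) (Q(C, X) = (sqrt(2 + C) - 9)*C = (-9 + sqrt(2 + C))*C = C*(-9 + sqrt(2 + C)))
sqrt(-293009 + Q(1/(-40 + 447), (0 + 8)*(-2))) = sqrt(-293009 + (-9 + sqrt(2 + 1/(-40 + 447)))/(-40 + 447)) = sqrt(-293009 + (-9 + sqrt(2 + 1/407))/407) = sqrt(-293009 + (-9 + sqrt(815/407))/407) = sqrt(-293009 + (-9 + sqrt(331705)/407)/407) = sqrt(-293009 + (-9/407 + sqrt(331705)/165649)) = sqrt(-119254672/407 + sqrt(331705)/165649)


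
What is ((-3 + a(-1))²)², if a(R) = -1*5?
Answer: 4096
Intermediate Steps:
a(R) = -5
((-3 + a(-1))²)² = ((-3 - 5)²)² = ((-8)²)² = 64² = 4096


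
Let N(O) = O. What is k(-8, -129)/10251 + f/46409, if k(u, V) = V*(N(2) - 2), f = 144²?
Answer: 20736/46409 ≈ 0.44681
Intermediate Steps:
f = 20736
k(u, V) = 0 (k(u, V) = V*(2 - 2) = V*0 = 0)
k(-8, -129)/10251 + f/46409 = 0/10251 + 20736/46409 = 0*(1/10251) + 20736*(1/46409) = 0 + 20736/46409 = 20736/46409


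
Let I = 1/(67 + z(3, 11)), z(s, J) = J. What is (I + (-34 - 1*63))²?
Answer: 57229225/6084 ≈ 9406.5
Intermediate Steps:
I = 1/78 (I = 1/(67 + 11) = 1/78 ≈ 0.012821)
(I + (-34 - 1*63))² = (1/78 + (-34 - 1*63))² = (1/78 + (-34 - 63))² = (1/78 - 97)² = (-7565/78)² = 57229225/6084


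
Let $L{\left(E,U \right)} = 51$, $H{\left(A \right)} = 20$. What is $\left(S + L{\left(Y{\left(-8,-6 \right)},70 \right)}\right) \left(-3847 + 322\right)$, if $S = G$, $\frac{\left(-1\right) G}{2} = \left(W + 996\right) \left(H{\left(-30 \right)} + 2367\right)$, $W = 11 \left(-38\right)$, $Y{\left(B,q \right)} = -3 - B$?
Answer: $9726606525$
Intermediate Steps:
$W = -418$
$G = -2759372$ ($G = - 2 \left(-418 + 996\right) \left(20 + 2367\right) = - 2 \cdot 578 \cdot 2387 = \left(-2\right) 1379686 = -2759372$)
$S = -2759372$
$\left(S + L{\left(Y{\left(-8,-6 \right)},70 \right)}\right) \left(-3847 + 322\right) = \left(-2759372 + 51\right) \left(-3847 + 322\right) = \left(-2759321\right) \left(-3525\right) = 9726606525$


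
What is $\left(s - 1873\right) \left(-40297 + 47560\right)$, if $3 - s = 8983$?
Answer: $-78825339$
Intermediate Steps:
$s = -8980$ ($s = 3 - 8983 = -8980$)
$\left(s - 1873\right) \left(-40297 + 47560\right) = \left(-8980 - 1873\right) \left(-40297 + 47560\right) = \left(-10853\right) 7263 = -78825339$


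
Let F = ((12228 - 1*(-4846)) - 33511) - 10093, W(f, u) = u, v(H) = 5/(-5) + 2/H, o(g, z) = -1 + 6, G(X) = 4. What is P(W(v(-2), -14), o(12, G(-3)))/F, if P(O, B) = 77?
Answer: -11/3790 ≈ -0.0029024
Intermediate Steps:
o(g, z) = 5
v(H) = -1 + 2/H (v(H) = 5*(-⅕) + 2/H = -1 + 2/H)
F = -26530 (F = ((12228 + 4846) - 33511) - 10093 = (17074 - 33511) - 10093 = -16437 - 10093 = -26530)
P(W(v(-2), -14), o(12, G(-3)))/F = 77/(-26530) = 77*(-1/26530) = -11/3790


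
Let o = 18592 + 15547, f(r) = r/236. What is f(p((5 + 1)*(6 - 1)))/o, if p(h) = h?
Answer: 15/4028402 ≈ 3.7236e-6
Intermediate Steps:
f(r) = r/236 (f(r) = r*(1/236) = r/236)
o = 34139
f(p((5 + 1)*(6 - 1)))/o = (((5 + 1)*(6 - 1))/236)/34139 = ((6*5)/236)*(1/34139) = ((1/236)*30)*(1/34139) = (15/118)*(1/34139) = 15/4028402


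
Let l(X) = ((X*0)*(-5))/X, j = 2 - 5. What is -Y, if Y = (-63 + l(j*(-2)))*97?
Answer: 6111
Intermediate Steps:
j = -3
l(X) = 0 (l(X) = (0*(-5))/X = 0/X = 0)
Y = -6111 (Y = (-63 + 0)*97 = -63*97 = -6111)
-Y = -1*(-6111) = 6111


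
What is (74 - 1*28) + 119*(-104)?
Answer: -12330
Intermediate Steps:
(74 - 1*28) + 119*(-104) = (74 - 28) - 12376 = 46 - 12376 = -12330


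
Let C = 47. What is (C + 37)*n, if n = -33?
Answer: -2772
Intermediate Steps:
(C + 37)*n = (47 + 37)*(-33) = 84*(-33) = -2772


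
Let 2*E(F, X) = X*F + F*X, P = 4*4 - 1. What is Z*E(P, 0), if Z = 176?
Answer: 0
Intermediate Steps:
P = 15 (P = 16 - 1 = 15)
E(F, X) = F*X (E(F, X) = (X*F + F*X)/2 = (F*X + F*X)/2 = (2*F*X)/2 = F*X)
Z*E(P, 0) = 176*(15*0) = 176*0 = 0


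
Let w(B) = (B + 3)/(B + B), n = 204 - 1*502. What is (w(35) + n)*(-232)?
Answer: 2415352/35 ≈ 69010.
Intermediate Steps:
n = -298 (n = 204 - 502 = -298)
w(B) = (3 + B)/(2*B) (w(B) = (3 + B)/((2*B)) = (3 + B)*(1/(2*B)) = (3 + B)/(2*B))
(w(35) + n)*(-232) = ((½)*(3 + 35)/35 - 298)*(-232) = ((½)*(1/35)*38 - 298)*(-232) = (19/35 - 298)*(-232) = -10411/35*(-232) = 2415352/35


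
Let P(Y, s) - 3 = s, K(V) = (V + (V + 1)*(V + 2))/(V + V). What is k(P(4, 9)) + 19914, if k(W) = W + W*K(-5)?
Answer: 99588/5 ≈ 19918.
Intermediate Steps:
K(V) = (V + (1 + V)*(2 + V))/(2*V) (K(V) = (V + (1 + V)*(2 + V))/((2*V)) = (V + (1 + V)*(2 + V))*(1/(2*V)) = (V + (1 + V)*(2 + V))/(2*V))
P(Y, s) = 3 + s
k(W) = 3*W/10 (k(W) = W + W*(2 + 1/(-5) + (½)*(-5)) = W + W*(2 - ⅕ - 5/2) = W + W*(-7/10) = W - 7*W/10 = 3*W/10)
k(P(4, 9)) + 19914 = 3*(3 + 9)/10 + 19914 = (3/10)*12 + 19914 = 18/5 + 19914 = 99588/5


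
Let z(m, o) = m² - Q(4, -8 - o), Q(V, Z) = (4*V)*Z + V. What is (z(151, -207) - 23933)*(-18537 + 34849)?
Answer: -70467840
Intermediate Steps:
Q(V, Z) = V + 4*V*Z (Q(V, Z) = 4*V*Z + V = V + 4*V*Z)
z(m, o) = 124 + m² + 16*o (z(m, o) = m² - 4*(1 + 4*(-8 - o)) = m² - 4*(1 + (-32 - 4*o)) = m² - 4*(-31 - 4*o) = m² - (-124 - 16*o) = m² + (124 + 16*o) = 124 + m² + 16*o)
(z(151, -207) - 23933)*(-18537 + 34849) = ((124 + 151² + 16*(-207)) - 23933)*(-18537 + 34849) = ((124 + 22801 - 3312) - 23933)*16312 = (19613 - 23933)*16312 = -4320*16312 = -70467840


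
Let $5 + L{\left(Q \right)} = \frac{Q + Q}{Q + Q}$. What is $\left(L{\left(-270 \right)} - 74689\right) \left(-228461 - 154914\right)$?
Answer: $28635428875$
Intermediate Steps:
$L{\left(Q \right)} = -4$ ($L{\left(Q \right)} = -5 + \frac{Q + Q}{Q + Q} = -5 + \frac{2 Q}{2 Q} = -5 + 2 Q \frac{1}{2 Q} = -5 + 1 = -4$)
$\left(L{\left(-270 \right)} - 74689\right) \left(-228461 - 154914\right) = \left(-4 - 74689\right) \left(-228461 - 154914\right) = \left(-74693\right) \left(-383375\right) = 28635428875$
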